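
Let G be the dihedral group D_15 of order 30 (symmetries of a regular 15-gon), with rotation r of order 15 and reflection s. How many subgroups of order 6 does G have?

|G| = 30 and 6 | 30, so subgroups of order 6 are possible by Lagrange.
The subgroups of order 6 are: {e, r^5, r^10, s, r^5s, r^10s}; {e, r^5, r^10, rs, r^6s, r^11s}; {e, r^5, r^10, r^2s, r^7s, r^12s}; {e, r^5, r^10, r^3s, r^8s, r^13s}; … (5 in all).
So G has 5 subgroups of order 6.

5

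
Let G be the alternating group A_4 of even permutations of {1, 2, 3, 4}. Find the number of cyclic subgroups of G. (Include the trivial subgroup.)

8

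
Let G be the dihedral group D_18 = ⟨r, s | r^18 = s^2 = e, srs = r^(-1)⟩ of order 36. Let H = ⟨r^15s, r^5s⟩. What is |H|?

18

|⟨r^15s⟩| = 2 and |⟨r^5s⟩| = 2, so |H| is a multiple of lcm(2, 2) = 2 and divides |G| = 36.
Closing under the operation: H = {e, r^2, r^4, r^6, r^8, r^10, r^12, r^14, r^16, rs, r^3s, r^5s, r^7s, r^9s, r^11s, r^13s, r^15s, r^17s}, so |H| = 18.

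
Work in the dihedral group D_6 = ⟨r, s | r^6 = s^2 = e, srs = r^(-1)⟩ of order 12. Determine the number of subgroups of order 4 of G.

|G| = 12 and 4 | 12, so subgroups of order 4 are possible by Lagrange.
The subgroups of order 4 are: {e, r^3, r^2s, r^5s}; {e, r^3, s, r^3s}; {e, r^3, rs, r^4s}.
So G has 3 subgroups of order 4.

3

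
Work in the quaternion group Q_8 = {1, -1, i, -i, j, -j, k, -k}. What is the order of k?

4

Computing powers of k: the smallest k with (k)^k = e is k = 4.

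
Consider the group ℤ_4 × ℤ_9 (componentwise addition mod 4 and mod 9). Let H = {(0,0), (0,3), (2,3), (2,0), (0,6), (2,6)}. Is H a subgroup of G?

|H| = 6 divides |G| = 36, consistent with Lagrange.
H contains the identity, every element's inverse is in H, and H is closed under +: it is a subgroup.
In fact H = ⟨(2,3)⟩.

Yes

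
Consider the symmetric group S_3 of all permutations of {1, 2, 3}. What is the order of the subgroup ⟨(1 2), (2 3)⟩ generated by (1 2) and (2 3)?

6

|⟨(1 2)⟩| = 2 and |⟨(2 3)⟩| = 2, so |H| is a multiple of lcm(2, 2) = 2 and divides |G| = 6.
Closing {(1 2), (2 3)} under the group operation gives all of G, so |H| = 6.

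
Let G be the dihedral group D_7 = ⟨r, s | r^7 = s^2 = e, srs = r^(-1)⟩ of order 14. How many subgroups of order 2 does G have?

7

|G| = 14 and 2 | 14, so subgroups of order 2 are possible by Lagrange.
The subgroups of order 2 are: {e, r^2s}; {e, r^3s}; {e, r^4s}; {e, r^5s}; … (7 in all).
So G has 7 subgroups of order 2.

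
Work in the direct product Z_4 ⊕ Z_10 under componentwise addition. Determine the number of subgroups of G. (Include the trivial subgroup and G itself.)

|G| = 40, so by Lagrange every subgroup order divides 40. Divisors: 1, 2, 4, 5, 8, 10, 20, 40.
Subgroups by order — order 1: 1; order 2: 3; order 4: 3; order 5: 1; order 8: 1; order 10: 3; order 20: 3; order 40: 1.
Total: 1 + 3 + 3 + 1 + 1 + 3 + 3 + 1 = 16.

16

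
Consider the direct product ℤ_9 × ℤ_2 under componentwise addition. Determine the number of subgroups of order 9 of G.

1

|G| = 18 and 9 | 18, so subgroups of order 9 are possible by Lagrange.
The subgroups of order 9 are: {(0,0), (1,0), (2,0), (3,0), (4,0), (5,0), (6,0), (7,0), (8,0)}.
So G has 1 subgroup of order 9.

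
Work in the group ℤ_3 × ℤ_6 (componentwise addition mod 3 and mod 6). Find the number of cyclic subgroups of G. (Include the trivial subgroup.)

10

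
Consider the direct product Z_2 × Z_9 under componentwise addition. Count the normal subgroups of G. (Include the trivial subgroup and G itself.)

6

G is abelian, so every subgroup is normal.
G has 6 subgroups in total, hence 6 normal subgroups.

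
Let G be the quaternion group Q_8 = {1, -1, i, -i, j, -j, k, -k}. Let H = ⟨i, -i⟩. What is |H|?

|⟨i⟩| = 4 and |⟨-i⟩| = 4, so |H| is a multiple of lcm(4, 4) = 4 and divides |G| = 8.
Closing under the operation: H = {1, -1, i, -i}, so |H| = 4.

4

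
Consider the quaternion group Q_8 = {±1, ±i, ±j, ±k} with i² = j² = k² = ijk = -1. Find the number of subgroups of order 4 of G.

|G| = 8 and 4 | 8, so subgroups of order 4 are possible by Lagrange.
The subgroups of order 4 are: {1, -1, i, -i}; {1, -1, j, -j}; {1, -1, k, -k}.
So G has 3 subgroups of order 4.

3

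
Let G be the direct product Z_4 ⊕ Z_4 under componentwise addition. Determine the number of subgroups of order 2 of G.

3

|G| = 16 and 2 | 16, so subgroups of order 2 are possible by Lagrange.
The subgroups of order 2 are: {(0,0), (0,2)}; {(0,0), (2,0)}; {(0,0), (2,2)}.
So G has 3 subgroups of order 2.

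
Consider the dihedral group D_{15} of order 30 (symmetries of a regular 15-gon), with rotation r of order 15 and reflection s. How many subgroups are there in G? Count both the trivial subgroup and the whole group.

28

|G| = 30, so by Lagrange every subgroup order divides 30. Divisors: 1, 2, 3, 5, 6, 10, 15, 30.
Subgroups by order — order 1: 1; order 2: 15; order 3: 1; order 5: 1; order 6: 5; order 10: 3; order 15: 1; order 30: 1.
Total: 1 + 15 + 1 + 1 + 5 + 3 + 1 + 1 = 28.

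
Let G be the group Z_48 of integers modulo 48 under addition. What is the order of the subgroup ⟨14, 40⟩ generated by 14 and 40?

24

|⟨14⟩| = 24 and |⟨40⟩| = 6, so |H| is a multiple of lcm(24, 6) = 24 and divides |G| = 48.
Closing under the operation: H = {0, 2, 4, 6, 8, 10, 12, 14, 16, 18, 20, 22, 24, 26, 28, 30, 32, 34, 36, 38, 40, 42, 44, 46}, so |H| = 24.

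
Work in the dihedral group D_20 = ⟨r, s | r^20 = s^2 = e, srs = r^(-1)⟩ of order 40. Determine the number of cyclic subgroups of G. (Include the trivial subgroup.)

Group the elements of G by the cyclic subgroup they generate; each cyclic subgroup of order d accounts for φ(d) elements.
Cyclic subgroups by order — order 1: 1; order 2: 21; order 4: 1; order 5: 1; order 10: 1; order 20: 1.
Total: 26.

26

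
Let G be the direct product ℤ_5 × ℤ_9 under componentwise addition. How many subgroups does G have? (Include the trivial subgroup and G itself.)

6

|G| = 45, so by Lagrange every subgroup order divides 45. Divisors: 1, 3, 5, 9, 15, 45.
Subgroups by order — order 1: 1; order 3: 1; order 5: 1; order 9: 1; order 15: 1; order 45: 1.
Total: 1 + 1 + 1 + 1 + 1 + 1 = 6.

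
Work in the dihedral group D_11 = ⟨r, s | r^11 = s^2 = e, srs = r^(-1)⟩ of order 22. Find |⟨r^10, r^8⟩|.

|⟨r^10⟩| = 11 and |⟨r^8⟩| = 11, so |H| is a multiple of lcm(11, 11) = 11 and divides |G| = 22.
Closing under the operation: H = {e, r, r^2, r^3, r^4, r^5, r^6, r^7, r^8, r^9, r^10}, so |H| = 11.

11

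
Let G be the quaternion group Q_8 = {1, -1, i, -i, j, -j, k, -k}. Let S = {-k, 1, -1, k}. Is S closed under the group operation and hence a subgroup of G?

|S| = 4 divides |G| = 8, consistent with Lagrange.
S contains the identity, every element's inverse is in S, and S is closed under ·: it is a subgroup.
In fact S = ⟨-k⟩.

Yes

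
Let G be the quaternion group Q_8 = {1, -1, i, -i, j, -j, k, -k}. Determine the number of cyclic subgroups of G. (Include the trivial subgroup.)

5

Each element a generates a cyclic subgroup ⟨a⟩; distinct elements may generate the same one (a cyclic group of order d has φ(d) generators).
Cyclic subgroups by order — order 1: 1; order 2: 1; order 4: 3.
Total: 5.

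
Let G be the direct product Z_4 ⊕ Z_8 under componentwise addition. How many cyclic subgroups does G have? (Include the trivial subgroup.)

A cyclic subgroup of order d is generated by each of its φ(d) elements of order d, so the cyclic subgroups of order d number (#elements of order d)/φ(d).
Cyclic subgroups by order — order 1: 1; order 2: 3; order 4: 6; order 8: 4.
Total: 14.

14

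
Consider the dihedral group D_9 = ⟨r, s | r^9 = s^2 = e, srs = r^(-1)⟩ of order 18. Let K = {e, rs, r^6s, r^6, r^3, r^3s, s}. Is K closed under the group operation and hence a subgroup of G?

|K| = 7 does not divide |G| = 18, so by Lagrange K is not a subgroup.

No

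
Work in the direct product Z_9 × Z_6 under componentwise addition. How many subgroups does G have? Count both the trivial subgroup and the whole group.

20

|G| = 54, so by Lagrange every subgroup order divides 54. Divisors: 1, 2, 3, 6, 9, 18, 27, 54.
Subgroups by order — order 1: 1; order 2: 1; order 3: 4; order 6: 4; order 9: 4; order 18: 4; order 27: 1; order 54: 1.
Total: 1 + 1 + 4 + 4 + 4 + 4 + 1 + 1 = 20.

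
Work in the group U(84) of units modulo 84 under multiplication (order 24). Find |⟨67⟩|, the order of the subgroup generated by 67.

Compute successive powers of 67 mod 84: 67, 37, 43, 25, 79, 1; 67^6 ≡ 1 (mod 84).
So |⟨67⟩| = 6.

6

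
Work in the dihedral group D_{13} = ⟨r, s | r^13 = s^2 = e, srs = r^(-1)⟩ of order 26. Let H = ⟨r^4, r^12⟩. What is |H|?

|⟨r^4⟩| = 13 and |⟨r^12⟩| = 13, so |H| is a multiple of lcm(13, 13) = 13 and divides |G| = 26.
Closing under the operation: H = {e, r, r^2, r^3, r^4, r^5, r^6, r^7, r^8, r^9, r^10, r^11, r^12}, so |H| = 13.

13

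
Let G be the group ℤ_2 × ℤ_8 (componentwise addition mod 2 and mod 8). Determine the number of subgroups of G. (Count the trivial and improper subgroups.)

11

|G| = 16, so by Lagrange every subgroup order divides 16. Divisors: 1, 2, 4, 8, 16.
Subgroups by order — order 1: 1; order 2: 3; order 4: 3; order 8: 3; order 16: 1.
Total: 1 + 3 + 3 + 3 + 1 = 11.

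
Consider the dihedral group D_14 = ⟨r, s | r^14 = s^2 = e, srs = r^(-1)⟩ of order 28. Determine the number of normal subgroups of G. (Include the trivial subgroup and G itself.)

G has 28 subgroups. Checking conjugation-invariance by order — order 1: 1/1 normal; order 2: 1/15 normal; order 4: 0/7 normal; order 7: 1/1 normal; order 14: 3/3 normal; order 28: 1/1 normal.
Total normal subgroups: 7.

7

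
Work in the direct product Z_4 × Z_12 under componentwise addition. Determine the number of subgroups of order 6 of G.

3

|G| = 48 and 6 | 48, so subgroups of order 6 are possible by Lagrange.
The subgroups of order 6 are: {(0,0), (0,2), (0,4), (0,6), (0,8), (0,10)}; {(0,0), (0,4), (0,8), (2,0), (2,4), (2,8)}; {(0,0), (0,4), (0,8), (2,2), (2,6), (2,10)}.
So G has 3 subgroups of order 6.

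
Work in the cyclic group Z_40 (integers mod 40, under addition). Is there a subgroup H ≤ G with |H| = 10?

Yes

10 | 40. A subgroup of order 10 is {0, 4, 8, 12, 16, 20, 24, 28, 32, 36}.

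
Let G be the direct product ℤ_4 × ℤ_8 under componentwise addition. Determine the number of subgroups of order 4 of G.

7

|G| = 32 and 4 | 32, so subgroups of order 4 are possible by Lagrange.
The subgroups of order 4 are: {(0,0), (0,2), (0,4), (0,6)}; {(0,0), (0,4), (2,0), (2,4)}; {(0,0), (0,4), (2,2), (2,6)}; {(0,0), (1,0), (2,0), (3,0)}; … (7 in all).
So G has 7 subgroups of order 4.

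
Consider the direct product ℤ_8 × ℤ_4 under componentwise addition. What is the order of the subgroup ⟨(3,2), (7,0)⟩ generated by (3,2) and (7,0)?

16

|⟨(3,2)⟩| = 8 and |⟨(7,0)⟩| = 8, so |H| is a multiple of lcm(8, 8) = 8 and divides |G| = 32.
Closing under the operation: H = {(0,0), (0,2), (1,0), (1,2), (2,0), (2,2), (3,0), (3,2), (4,0), (4,2), (5,0), (5,2), (6,0), (6,2), (7,0), (7,2)}, so |H| = 16.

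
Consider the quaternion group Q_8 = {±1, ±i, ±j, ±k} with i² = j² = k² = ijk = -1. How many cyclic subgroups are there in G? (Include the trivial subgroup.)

5

A cyclic subgroup of order d is generated by each of its φ(d) elements of order d, so the cyclic subgroups of order d number (#elements of order d)/φ(d).
Cyclic subgroups by order — order 1: 1; order 2: 1; order 4: 3.
Total: 5.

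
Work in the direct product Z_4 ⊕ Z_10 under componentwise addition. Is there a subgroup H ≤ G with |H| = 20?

Yes

20 | 40. A subgroup of order 20 is {(0,0), (0,1), (0,2), (0,3), (0,4), (0,5), (0,6), (0,7), (0,8), (0,9), (2,0), (2,1), (2,2), (2,3), (2,4), (2,5), (2,6), (2,7), (2,8), (2,9)}.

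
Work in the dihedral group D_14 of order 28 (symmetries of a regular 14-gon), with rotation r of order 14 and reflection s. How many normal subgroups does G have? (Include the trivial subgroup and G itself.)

G has 28 subgroups. Checking conjugation-invariance by order — order 1: 1/1 normal; order 2: 1/15 normal; order 4: 0/7 normal; order 7: 1/1 normal; order 14: 3/3 normal; order 28: 1/1 normal.
Total normal subgroups: 7.

7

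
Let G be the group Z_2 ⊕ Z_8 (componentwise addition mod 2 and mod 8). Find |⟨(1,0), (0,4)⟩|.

4

|⟨(1,0)⟩| = 2 and |⟨(0,4)⟩| = 2, so |H| is a multiple of lcm(2, 2) = 2 and divides |G| = 16.
Closing under the operation: H = {(0,0), (0,4), (1,0), (1,4)}, so |H| = 4.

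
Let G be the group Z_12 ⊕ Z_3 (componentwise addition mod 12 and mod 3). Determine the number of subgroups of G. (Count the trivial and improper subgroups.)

18

|G| = 36, so by Lagrange every subgroup order divides 36. Divisors: 1, 2, 3, 4, 6, 9, 12, 18, 36.
Subgroups by order — order 1: 1; order 2: 1; order 3: 4; order 4: 1; order 6: 4; order 9: 1; order 12: 4; order 18: 1; order 36: 1.
Total: 1 + 1 + 4 + 1 + 4 + 1 + 4 + 1 + 1 = 18.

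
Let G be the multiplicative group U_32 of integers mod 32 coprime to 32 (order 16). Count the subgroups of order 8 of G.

3

|G| = 16 and 8 | 16, so subgroups of order 8 are possible by Lagrange.
The subgroups of order 8 are: {1, 3, 9, 11, 17, 19, 25, 27}; {1, 5, 9, 13, 17, 21, 25, 29}; {1, 7, 9, 15, 17, 23, 25, 31}.
So G has 3 subgroups of order 8.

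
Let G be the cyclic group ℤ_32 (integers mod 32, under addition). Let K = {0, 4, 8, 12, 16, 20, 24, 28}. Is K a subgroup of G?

|K| = 8 divides |G| = 32, consistent with Lagrange.
K contains the identity, every element's inverse is in K, and K is closed under +: it is a subgroup.
In fact K = ⟨4⟩.

Yes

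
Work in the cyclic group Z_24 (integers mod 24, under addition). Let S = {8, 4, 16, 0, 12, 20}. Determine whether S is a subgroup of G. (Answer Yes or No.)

|S| = 6 divides |G| = 24, consistent with Lagrange.
S contains the identity, every element's inverse is in S, and S is closed under +: it is a subgroup.
In fact S = ⟨4⟩.

Yes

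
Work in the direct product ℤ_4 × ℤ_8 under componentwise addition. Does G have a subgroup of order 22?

No

22 does not divide |G| = 32, so by Lagrange no subgroup of order 22 exists.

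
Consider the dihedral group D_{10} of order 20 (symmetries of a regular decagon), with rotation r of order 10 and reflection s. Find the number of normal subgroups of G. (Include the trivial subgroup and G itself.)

G has 22 subgroups. Checking conjugation-invariance by order — order 1: 1/1 normal; order 2: 1/11 normal; order 4: 0/5 normal; order 5: 1/1 normal; order 10: 3/3 normal; order 20: 1/1 normal.
Total normal subgroups: 7.

7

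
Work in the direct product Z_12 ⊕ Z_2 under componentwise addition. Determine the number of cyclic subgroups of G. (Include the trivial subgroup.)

A cyclic subgroup of order d is generated by each of its φ(d) elements of order d, so the cyclic subgroups of order d number (#elements of order d)/φ(d).
Cyclic subgroups by order — order 1: 1; order 2: 3; order 3: 1; order 4: 2; order 6: 3; order 12: 2.
Total: 12.

12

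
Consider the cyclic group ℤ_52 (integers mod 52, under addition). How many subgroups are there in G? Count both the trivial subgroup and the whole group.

6

Subgroups of the cyclic group ℤ_52 correspond bijectively to divisors of 52.
Divisors of 52: 1, 2, 4, 13, 26, 52.
So ℤ_52 has 6 subgroups.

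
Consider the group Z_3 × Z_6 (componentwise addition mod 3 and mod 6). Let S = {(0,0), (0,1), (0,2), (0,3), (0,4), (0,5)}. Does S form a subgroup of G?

|S| = 6 divides |G| = 18, consistent with Lagrange.
S contains the identity, every element's inverse is in S, and S is closed under +: it is a subgroup.
In fact S = ⟨(0,1)⟩.

Yes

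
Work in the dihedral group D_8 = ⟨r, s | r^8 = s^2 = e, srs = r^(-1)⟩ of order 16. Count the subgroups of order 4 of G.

5

|G| = 16 and 4 | 16, so subgroups of order 4 are possible by Lagrange.
The subgroups of order 4 are: {e, r^2, r^4, r^6}; {e, r^4, r^2s, r^6s}; {e, r^4, r^3s, r^7s}; {e, r^4, s, r^4s}; … (5 in all).
So G has 5 subgroups of order 4.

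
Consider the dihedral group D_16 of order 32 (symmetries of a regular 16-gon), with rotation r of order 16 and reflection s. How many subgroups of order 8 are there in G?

|G| = 32 and 8 | 32, so subgroups of order 8 are possible by Lagrange.
The subgroups of order 8 are: {e, r^2, r^4, r^6, r^8, r^10, r^12, r^14}; {e, r^4, r^8, r^12, r^2s, r^6s, r^10s, r^14s}; {e, r^4, r^8, r^12, r^3s, r^7s, r^11s, r^15s}; {e, r^4, r^8, r^12, s, r^4s, r^8s, r^12s}; … (5 in all).
So G has 5 subgroups of order 8.

5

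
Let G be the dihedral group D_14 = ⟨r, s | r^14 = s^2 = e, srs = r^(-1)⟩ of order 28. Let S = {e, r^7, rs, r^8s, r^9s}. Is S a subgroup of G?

No

|S| = 5 does not divide |G| = 28, so by Lagrange S is not a subgroup.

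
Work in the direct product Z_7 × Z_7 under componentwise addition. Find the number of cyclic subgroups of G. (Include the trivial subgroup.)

9

Group the elements of G by the cyclic subgroup they generate; each cyclic subgroup of order d accounts for φ(d) elements.
Cyclic subgroups by order — order 1: 1; order 7: 8.
Total: 9.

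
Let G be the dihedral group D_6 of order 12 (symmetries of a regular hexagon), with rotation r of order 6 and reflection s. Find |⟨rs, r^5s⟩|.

|⟨rs⟩| = 2 and |⟨r^5s⟩| = 2, so |H| is a multiple of lcm(2, 2) = 2 and divides |G| = 12.
Closing under the operation: H = {e, r^2, r^4, rs, r^3s, r^5s}, so |H| = 6.

6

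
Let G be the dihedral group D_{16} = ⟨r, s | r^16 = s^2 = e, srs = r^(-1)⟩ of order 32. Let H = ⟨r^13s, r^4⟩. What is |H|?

8

|⟨r^13s⟩| = 2 and |⟨r^4⟩| = 4, so |H| is a multiple of lcm(2, 4) = 4 and divides |G| = 32.
Closing under the operation: H = {e, r^4, r^8, r^12, rs, r^5s, r^9s, r^13s}, so |H| = 8.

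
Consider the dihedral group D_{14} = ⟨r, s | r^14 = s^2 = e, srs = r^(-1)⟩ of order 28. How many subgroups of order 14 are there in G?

3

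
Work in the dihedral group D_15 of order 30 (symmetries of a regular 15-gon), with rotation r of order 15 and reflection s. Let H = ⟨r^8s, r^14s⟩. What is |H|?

10

|⟨r^8s⟩| = 2 and |⟨r^14s⟩| = 2, so |H| is a multiple of lcm(2, 2) = 2 and divides |G| = 30.
Closing under the operation: H = {e, r^3, r^6, r^9, r^12, r^2s, r^5s, r^8s, r^11s, r^14s}, so |H| = 10.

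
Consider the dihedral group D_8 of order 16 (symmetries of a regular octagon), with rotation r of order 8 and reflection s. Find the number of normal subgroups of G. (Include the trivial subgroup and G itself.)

7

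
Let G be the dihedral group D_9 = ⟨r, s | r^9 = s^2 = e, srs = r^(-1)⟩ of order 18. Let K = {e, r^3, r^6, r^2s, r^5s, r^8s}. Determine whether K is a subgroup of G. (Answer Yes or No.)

|K| = 6 divides |G| = 18, consistent with Lagrange.
K contains the identity, every element's inverse is in K, and K is closed under ·: it is a subgroup.

Yes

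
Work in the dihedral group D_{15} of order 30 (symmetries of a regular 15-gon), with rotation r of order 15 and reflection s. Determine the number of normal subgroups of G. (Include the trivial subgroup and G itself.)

5

G has 28 subgroups. Checking conjugation-invariance by order — order 1: 1/1 normal; order 2: 0/15 normal; order 3: 1/1 normal; order 5: 1/1 normal; order 6: 0/5 normal; order 10: 0/3 normal; order 15: 1/1 normal; order 30: 1/1 normal.
Total normal subgroups: 5.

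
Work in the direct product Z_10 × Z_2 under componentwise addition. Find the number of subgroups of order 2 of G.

|G| = 20 and 2 | 20, so subgroups of order 2 are possible by Lagrange.
The subgroups of order 2 are: {(0,0), (0,1)}; {(0,0), (5,0)}; {(0,0), (5,1)}.
So G has 3 subgroups of order 2.

3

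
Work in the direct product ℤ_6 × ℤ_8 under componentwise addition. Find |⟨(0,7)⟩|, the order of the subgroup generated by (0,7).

8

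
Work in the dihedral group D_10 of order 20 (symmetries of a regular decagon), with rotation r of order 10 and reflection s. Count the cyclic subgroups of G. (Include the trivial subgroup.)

14

Each element a generates a cyclic subgroup ⟨a⟩; distinct elements may generate the same one (a cyclic group of order d has φ(d) generators).
Cyclic subgroups by order — order 1: 1; order 2: 11; order 5: 1; order 10: 1.
Total: 14.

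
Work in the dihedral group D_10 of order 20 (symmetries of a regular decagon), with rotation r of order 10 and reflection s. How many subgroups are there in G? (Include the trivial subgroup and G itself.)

|G| = 20, so by Lagrange every subgroup order divides 20. Divisors: 1, 2, 4, 5, 10, 20.
Subgroups by order — order 1: 1; order 2: 11; order 4: 5; order 5: 1; order 10: 3; order 20: 1.
Total: 1 + 11 + 5 + 1 + 3 + 1 = 22.

22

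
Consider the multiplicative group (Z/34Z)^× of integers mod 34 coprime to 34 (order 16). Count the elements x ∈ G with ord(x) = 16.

8

The elements of order 16 are: 3, 5, 7, 11, 23, 27, 29, 31.
That's 8.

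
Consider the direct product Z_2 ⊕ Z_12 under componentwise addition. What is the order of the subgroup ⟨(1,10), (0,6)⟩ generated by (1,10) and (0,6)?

|⟨(1,10)⟩| = 6 and |⟨(0,6)⟩| = 2, so |H| is a multiple of lcm(6, 2) = 6 and divides |G| = 24.
Closing under the operation: H = {(0,0), (0,2), (0,4), (0,6), (0,8), (0,10), (1,0), (1,2), (1,4), (1,6), (1,8), (1,10)}, so |H| = 12.

12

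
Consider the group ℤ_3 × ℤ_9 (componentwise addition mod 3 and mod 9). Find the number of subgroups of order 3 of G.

|G| = 27 and 3 | 27, so subgroups of order 3 are possible by Lagrange.
The subgroups of order 3 are: {(0,0), (0,3), (0,6)}; {(0,0), (1,0), (2,0)}; {(0,0), (1,3), (2,6)}; {(0,0), (1,6), (2,3)}.
So G has 4 subgroups of order 3.

4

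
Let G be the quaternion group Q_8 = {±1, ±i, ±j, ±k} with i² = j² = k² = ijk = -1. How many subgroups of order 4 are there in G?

3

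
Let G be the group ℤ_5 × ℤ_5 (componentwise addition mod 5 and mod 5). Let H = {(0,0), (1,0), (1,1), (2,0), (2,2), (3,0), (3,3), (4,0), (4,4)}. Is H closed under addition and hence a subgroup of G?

|H| = 9 does not divide |G| = 25, so by Lagrange H is not a subgroup.

No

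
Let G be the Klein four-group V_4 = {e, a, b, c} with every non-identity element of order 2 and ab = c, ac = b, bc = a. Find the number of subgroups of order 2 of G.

3

|G| = 4 and 2 | 4, so subgroups of order 2 are possible by Lagrange.
The subgroups of order 2 are: {e, a}; {e, b}; {e, c}.
So G has 3 subgroups of order 2.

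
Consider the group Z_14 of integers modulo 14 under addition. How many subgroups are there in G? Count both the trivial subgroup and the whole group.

4

Subgroups of the cyclic group Z_14 correspond bijectively to divisors of 14.
Divisors of 14: 1, 2, 7, 14.
So Z_14 has 4 subgroups.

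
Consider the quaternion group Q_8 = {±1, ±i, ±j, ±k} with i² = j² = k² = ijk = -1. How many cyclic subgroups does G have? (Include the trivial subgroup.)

5

A cyclic subgroup of order d is generated by each of its φ(d) elements of order d, so the cyclic subgroups of order d number (#elements of order d)/φ(d).
Cyclic subgroups by order — order 1: 1; order 2: 1; order 4: 3.
Total: 5.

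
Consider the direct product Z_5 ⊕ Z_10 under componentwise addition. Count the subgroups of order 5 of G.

6

|G| = 50 and 5 | 50, so subgroups of order 5 are possible by Lagrange.
The subgroups of order 5 are: {(0,0), (0,2), (0,4), (0,6), (0,8)}; {(0,0), (1,0), (2,0), (3,0), (4,0)}; {(0,0), (1,2), (2,4), (3,6), (4,8)}; {(0,0), (1,4), (2,8), (3,2), (4,6)}; … (6 in all).
So G has 6 subgroups of order 5.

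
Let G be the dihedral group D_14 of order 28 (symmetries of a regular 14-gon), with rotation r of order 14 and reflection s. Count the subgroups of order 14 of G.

3

|G| = 28 and 14 | 28, so subgroups of order 14 are possible by Lagrange.
The subgroups of order 14 are: {e, r, r^2, r^3, r^4, r^5, r^6, r^7, r^8, r^9, r^10, r^11, r^12, r^13}; {e, r^2, r^4, r^6, r^8, r^10, r^12, s, r^2s, r^4s, r^6s, r^8s, r^10s, r^12s}; {e, r^2, r^4, r^6, r^8, r^10, r^12, rs, r^3s, r^5s, r^7s, r^9s, r^11s, r^13s}.
So G has 3 subgroups of order 14.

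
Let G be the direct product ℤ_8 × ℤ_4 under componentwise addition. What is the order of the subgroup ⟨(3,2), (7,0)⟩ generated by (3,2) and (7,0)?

|⟨(3,2)⟩| = 8 and |⟨(7,0)⟩| = 8, so |H| is a multiple of lcm(8, 8) = 8 and divides |G| = 32.
Closing under the operation: H = {(0,0), (0,2), (1,0), (1,2), (2,0), (2,2), (3,0), (3,2), (4,0), (4,2), (5,0), (5,2), (6,0), (6,2), (7,0), (7,2)}, so |H| = 16.

16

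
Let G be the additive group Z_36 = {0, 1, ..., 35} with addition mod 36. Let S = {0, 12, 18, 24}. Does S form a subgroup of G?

Closure fails: 18 + 24 = 6 ∉ S. So S is not a subgroup.

No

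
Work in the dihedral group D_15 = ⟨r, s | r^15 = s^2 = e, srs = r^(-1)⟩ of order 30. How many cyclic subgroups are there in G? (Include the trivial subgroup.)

Each element a generates a cyclic subgroup ⟨a⟩; distinct elements may generate the same one (a cyclic group of order d has φ(d) generators).
Cyclic subgroups by order — order 1: 1; order 2: 15; order 3: 1; order 5: 1; order 15: 1.
Total: 19.

19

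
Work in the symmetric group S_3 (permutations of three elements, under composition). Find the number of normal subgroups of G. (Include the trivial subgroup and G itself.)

G has 6 subgroups. Checking conjugation-invariance by order — order 1: 1/1 normal; order 2: 0/3 normal; order 3: 1/1 normal; order 6: 1/1 normal.
Total normal subgroups: 3.

3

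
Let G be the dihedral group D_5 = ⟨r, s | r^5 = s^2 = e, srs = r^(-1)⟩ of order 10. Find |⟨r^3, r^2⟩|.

|⟨r^3⟩| = 5 and |⟨r^2⟩| = 5, so |H| is a multiple of lcm(5, 5) = 5 and divides |G| = 10.
Closing under the operation: H = {e, r, r^2, r^3, r^4}, so |H| = 5.

5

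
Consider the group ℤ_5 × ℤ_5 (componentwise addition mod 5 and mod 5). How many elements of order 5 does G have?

24

An element (a,b) has order lcm(ord(a), ord(b)); count pairs with lcm equal to 5.
Enumerating gives 24 such elements.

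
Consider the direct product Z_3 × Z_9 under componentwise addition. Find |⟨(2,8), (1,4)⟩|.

|⟨(2,8)⟩| = 9 and |⟨(1,4)⟩| = 9, so |H| is a multiple of lcm(9, 9) = 9 and divides |G| = 27.
Closing under the operation: H = {(0,0), (0,3), (0,6), (1,1), (1,4), (1,7), (2,2), (2,5), (2,8)}, so |H| = 9.

9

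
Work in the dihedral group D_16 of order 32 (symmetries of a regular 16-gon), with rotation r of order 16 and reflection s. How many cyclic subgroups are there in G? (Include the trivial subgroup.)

A cyclic subgroup of order d is generated by each of its φ(d) elements of order d, so the cyclic subgroups of order d number (#elements of order d)/φ(d).
Cyclic subgroups by order — order 1: 1; order 2: 17; order 4: 1; order 8: 1; order 16: 1.
Total: 21.

21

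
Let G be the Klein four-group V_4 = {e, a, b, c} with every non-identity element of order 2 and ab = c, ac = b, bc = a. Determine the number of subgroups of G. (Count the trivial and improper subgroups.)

5

|G| = 4, so by Lagrange every subgroup order divides 4. Divisors: 1, 2, 4.
Subgroups by order — order 1: 1; order 2: 3; order 4: 1.
Total: 1 + 3 + 1 = 5.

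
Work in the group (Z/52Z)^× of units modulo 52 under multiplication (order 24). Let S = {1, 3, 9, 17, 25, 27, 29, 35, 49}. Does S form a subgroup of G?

|S| = 9 does not divide |G| = 24, so by Lagrange S is not a subgroup.

No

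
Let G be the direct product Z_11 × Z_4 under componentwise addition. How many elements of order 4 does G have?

2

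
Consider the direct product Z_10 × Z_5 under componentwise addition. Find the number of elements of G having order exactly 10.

An element (a,b) has order lcm(ord(a), ord(b)); count pairs with lcm equal to 10.
Enumerating gives 24 such elements.

24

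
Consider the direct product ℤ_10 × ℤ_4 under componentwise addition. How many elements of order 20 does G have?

16

An element (a,b) has order lcm(ord(a), ord(b)); count pairs with lcm equal to 20.
Enumerating gives 16 such elements.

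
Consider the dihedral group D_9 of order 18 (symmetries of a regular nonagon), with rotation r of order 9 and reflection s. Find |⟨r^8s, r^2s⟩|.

|⟨r^8s⟩| = 2 and |⟨r^2s⟩| = 2, so |H| is a multiple of lcm(2, 2) = 2 and divides |G| = 18.
Closing under the operation: H = {e, r^3, r^6, r^2s, r^5s, r^8s}, so |H| = 6.

6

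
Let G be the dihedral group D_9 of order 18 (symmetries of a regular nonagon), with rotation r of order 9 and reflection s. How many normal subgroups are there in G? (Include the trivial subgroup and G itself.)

G has 16 subgroups. Checking conjugation-invariance by order — order 1: 1/1 normal; order 2: 0/9 normal; order 3: 1/1 normal; order 6: 0/3 normal; order 9: 1/1 normal; order 18: 1/1 normal.
Total normal subgroups: 4.

4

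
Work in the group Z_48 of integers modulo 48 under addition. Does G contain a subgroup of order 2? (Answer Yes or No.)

Yes

2 | 48. A subgroup of order 2 is {0, 24}.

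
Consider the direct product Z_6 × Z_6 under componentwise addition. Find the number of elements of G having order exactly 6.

24

An element (a,b) has order lcm(ord(a), ord(b)); count pairs with lcm equal to 6.
Enumerating gives 24 such elements.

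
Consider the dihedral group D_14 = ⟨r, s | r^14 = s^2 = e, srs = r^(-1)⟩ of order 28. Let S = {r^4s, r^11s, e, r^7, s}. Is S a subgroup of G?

No

|S| = 5 does not divide |G| = 28, so by Lagrange S is not a subgroup.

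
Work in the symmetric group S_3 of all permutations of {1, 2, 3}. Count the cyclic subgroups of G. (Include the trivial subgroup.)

Each element a generates a cyclic subgroup ⟨a⟩; distinct elements may generate the same one (a cyclic group of order d has φ(d) generators).
Cyclic subgroups by order — order 1: 1; order 2: 3; order 3: 1.
Total: 5.

5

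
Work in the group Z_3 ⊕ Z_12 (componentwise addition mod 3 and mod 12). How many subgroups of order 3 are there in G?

4

|G| = 36 and 3 | 36, so subgroups of order 3 are possible by Lagrange.
The subgroups of order 3 are: {(0,0), (0,4), (0,8)}; {(0,0), (1,0), (2,0)}; {(0,0), (1,4), (2,8)}; {(0,0), (1,8), (2,4)}.
So G has 4 subgroups of order 3.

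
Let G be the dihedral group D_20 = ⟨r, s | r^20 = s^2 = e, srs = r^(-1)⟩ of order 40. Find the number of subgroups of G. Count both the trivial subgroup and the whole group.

|G| = 40, so by Lagrange every subgroup order divides 40. Divisors: 1, 2, 4, 5, 8, 10, 20, 40.
Subgroups by order — order 1: 1; order 2: 21; order 4: 11; order 5: 1; order 8: 5; order 10: 5; order 20: 3; order 40: 1.
Total: 1 + 21 + 11 + 1 + 5 + 5 + 3 + 1 = 48.

48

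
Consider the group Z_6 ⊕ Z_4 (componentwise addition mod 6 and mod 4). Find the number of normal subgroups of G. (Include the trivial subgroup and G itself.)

G is abelian, so every subgroup is normal.
G has 16 subgroups in total, hence 16 normal subgroups.

16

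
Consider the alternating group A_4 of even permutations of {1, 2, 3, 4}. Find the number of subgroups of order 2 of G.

|G| = 12 and 2 | 12, so subgroups of order 2 are possible by Lagrange.
The subgroups of order 2 are: {e, (1 2)(3 4)}; {e, (1 3)(2 4)}; {e, (1 4)(2 3)}.
So G has 3 subgroups of order 2.

3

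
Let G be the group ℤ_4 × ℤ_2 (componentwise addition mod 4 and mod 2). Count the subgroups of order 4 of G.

3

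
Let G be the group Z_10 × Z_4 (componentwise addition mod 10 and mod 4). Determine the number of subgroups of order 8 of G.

1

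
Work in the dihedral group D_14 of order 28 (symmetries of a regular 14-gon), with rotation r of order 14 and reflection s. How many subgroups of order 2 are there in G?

15

|G| = 28 and 2 | 28, so subgroups of order 2 are possible by Lagrange.
The subgroups of order 2 are: {e, r^10s}; {e, r^11s}; {e, r^12s}; {e, r^13s}; … (15 in all).
So G has 15 subgroups of order 2.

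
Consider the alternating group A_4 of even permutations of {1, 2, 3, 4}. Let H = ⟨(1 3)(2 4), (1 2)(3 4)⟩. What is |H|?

|⟨(1 3)(2 4)⟩| = 2 and |⟨(1 2)(3 4)⟩| = 2, so |H| is a multiple of lcm(2, 2) = 2 and divides |G| = 12.
Closing under the operation: H = {e, (1 2)(3 4), (1 3)(2 4), (1 4)(2 3)}, so |H| = 4.

4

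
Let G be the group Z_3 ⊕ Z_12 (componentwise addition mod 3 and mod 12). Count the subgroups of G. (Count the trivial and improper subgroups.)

|G| = 36, so by Lagrange every subgroup order divides 36. Divisors: 1, 2, 3, 4, 6, 9, 12, 18, 36.
Subgroups by order — order 1: 1; order 2: 1; order 3: 4; order 4: 1; order 6: 4; order 9: 1; order 12: 4; order 18: 1; order 36: 1.
Total: 1 + 1 + 4 + 1 + 4 + 1 + 4 + 1 + 1 = 18.

18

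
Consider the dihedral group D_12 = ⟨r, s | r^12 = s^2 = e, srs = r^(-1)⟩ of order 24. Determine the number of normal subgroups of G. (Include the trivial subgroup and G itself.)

G has 34 subgroups. Checking conjugation-invariance by order — order 1: 1/1 normal; order 2: 1/13 normal; order 3: 1/1 normal; order 4: 1/7 normal; order 6: 1/5 normal; order 8: 0/3 normal; order 12: 3/3 normal; order 24: 1/1 normal.
Total normal subgroups: 9.

9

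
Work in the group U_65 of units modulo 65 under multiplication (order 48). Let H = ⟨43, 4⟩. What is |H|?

|⟨43⟩| = 12 and |⟨4⟩| = 6, so |H| is a multiple of lcm(12, 6) = 12 and divides |G| = 48.
Closing under the operation: H = {1, 3, 4, 9, 12, 14, 16, 17, 22, 23, 27, 29, 36, 38, 42, 43, 48, 49, 51, 53, 56, 61, 62, 64}, so |H| = 24.

24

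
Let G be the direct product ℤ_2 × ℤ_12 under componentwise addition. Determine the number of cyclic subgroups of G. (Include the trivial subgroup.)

Group the elements of G by the cyclic subgroup they generate; each cyclic subgroup of order d accounts for φ(d) elements.
Cyclic subgroups by order — order 1: 1; order 2: 3; order 3: 1; order 4: 2; order 6: 3; order 12: 2.
Total: 12.

12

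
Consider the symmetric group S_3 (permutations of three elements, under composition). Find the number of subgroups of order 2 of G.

3

|G| = 6 and 2 | 6, so subgroups of order 2 are possible by Lagrange.
The subgroups of order 2 are: {e, (1 2)}; {e, (1 3)}; {e, (2 3)}.
So G has 3 subgroups of order 2.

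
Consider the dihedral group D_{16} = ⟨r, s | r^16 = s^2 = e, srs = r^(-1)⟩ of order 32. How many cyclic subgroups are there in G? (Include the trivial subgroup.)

21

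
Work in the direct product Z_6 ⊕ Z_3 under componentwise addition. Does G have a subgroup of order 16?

No

16 does not divide |G| = 18, so by Lagrange no subgroup of order 16 exists.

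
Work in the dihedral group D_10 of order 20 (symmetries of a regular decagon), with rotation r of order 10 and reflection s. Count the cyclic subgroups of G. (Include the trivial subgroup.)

14

A cyclic subgroup of order d is generated by each of its φ(d) elements of order d, so the cyclic subgroups of order d number (#elements of order d)/φ(d).
Cyclic subgroups by order — order 1: 1; order 2: 11; order 5: 1; order 10: 1.
Total: 14.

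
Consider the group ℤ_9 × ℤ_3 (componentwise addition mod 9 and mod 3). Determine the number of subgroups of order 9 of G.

|G| = 27 and 9 | 27, so subgroups of order 9 are possible by Lagrange.
The subgroups of order 9 are: {(0,0), (0,1), (0,2), (3,0), (3,1), (3,2), (6,0), (6,1), (6,2)}; {(0,0), (1,0), (2,0), (3,0), (4,0), (5,0), (6,0), (7,0), (8,0)}; {(0,0), (1,1), (2,2), (3,0), (4,1), (5,2), (6,0), (7,1), (8,2)}; {(0,0), (1,2), (2,1), (3,0), (4,2), (5,1), (6,0), (7,2), (8,1)}.
So G has 4 subgroups of order 9.

4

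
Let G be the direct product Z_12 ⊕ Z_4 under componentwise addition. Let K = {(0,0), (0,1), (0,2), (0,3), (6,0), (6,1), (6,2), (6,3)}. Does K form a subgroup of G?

Yes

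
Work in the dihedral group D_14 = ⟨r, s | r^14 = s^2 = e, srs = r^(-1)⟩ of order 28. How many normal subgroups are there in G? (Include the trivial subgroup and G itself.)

7

G has 28 subgroups. Checking conjugation-invariance by order — order 1: 1/1 normal; order 2: 1/15 normal; order 4: 0/7 normal; order 7: 1/1 normal; order 14: 3/3 normal; order 28: 1/1 normal.
Total normal subgroups: 7.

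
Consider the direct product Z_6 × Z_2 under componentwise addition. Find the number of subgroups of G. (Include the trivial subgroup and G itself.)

10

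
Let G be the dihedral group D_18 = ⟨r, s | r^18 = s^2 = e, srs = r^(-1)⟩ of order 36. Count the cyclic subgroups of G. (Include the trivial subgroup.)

Each element a generates a cyclic subgroup ⟨a⟩; distinct elements may generate the same one (a cyclic group of order d has φ(d) generators).
Cyclic subgroups by order — order 1: 1; order 2: 19; order 3: 1; order 6: 1; order 9: 1; order 18: 1.
Total: 24.

24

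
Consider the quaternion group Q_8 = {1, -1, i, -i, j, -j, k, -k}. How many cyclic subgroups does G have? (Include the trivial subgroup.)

5

Group the elements of G by the cyclic subgroup they generate; each cyclic subgroup of order d accounts for φ(d) elements.
Cyclic subgroups by order — order 1: 1; order 2: 1; order 4: 3.
Total: 5.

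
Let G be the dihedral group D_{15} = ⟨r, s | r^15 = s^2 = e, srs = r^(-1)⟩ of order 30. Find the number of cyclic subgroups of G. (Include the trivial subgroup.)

19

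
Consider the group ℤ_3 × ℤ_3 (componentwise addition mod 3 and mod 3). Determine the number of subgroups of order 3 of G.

4

|G| = 9 and 3 | 9, so subgroups of order 3 are possible by Lagrange.
The subgroups of order 3 are: {(0,0), (0,1), (0,2)}; {(0,0), (1,0), (2,0)}; {(0,0), (1,1), (2,2)}; {(0,0), (1,2), (2,1)}.
So G has 4 subgroups of order 3.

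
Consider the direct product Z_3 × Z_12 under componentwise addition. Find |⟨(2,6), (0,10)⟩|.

18

|⟨(2,6)⟩| = 6 and |⟨(0,10)⟩| = 6, so |H| is a multiple of lcm(6, 6) = 6 and divides |G| = 36.
Closing under the operation: H = {(0,0), (0,2), (0,4), (0,6), (0,8), (0,10), (1,0), (1,2), (1,4), (1,6), (1,8), (1,10), (2,0), (2,2), (2,4), (2,6), (2,8), (2,10)}, so |H| = 18.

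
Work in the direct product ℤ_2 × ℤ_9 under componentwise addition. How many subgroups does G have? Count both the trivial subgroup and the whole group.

|G| = 18, so by Lagrange every subgroup order divides 18. Divisors: 1, 2, 3, 6, 9, 18.
Subgroups by order — order 1: 1; order 2: 1; order 3: 1; order 6: 1; order 9: 1; order 18: 1.
Total: 1 + 1 + 1 + 1 + 1 + 1 = 6.

6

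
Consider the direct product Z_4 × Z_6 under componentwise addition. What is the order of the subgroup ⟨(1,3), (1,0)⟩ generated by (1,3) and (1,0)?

8

|⟨(1,3)⟩| = 4 and |⟨(1,0)⟩| = 4, so |H| is a multiple of lcm(4, 4) = 4 and divides |G| = 24.
Closing under the operation: H = {(0,0), (0,3), (1,0), (1,3), (2,0), (2,3), (3,0), (3,3)}, so |H| = 8.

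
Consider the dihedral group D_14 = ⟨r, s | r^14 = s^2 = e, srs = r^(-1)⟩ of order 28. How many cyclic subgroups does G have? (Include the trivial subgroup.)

18

Group the elements of G by the cyclic subgroup they generate; each cyclic subgroup of order d accounts for φ(d) elements.
Cyclic subgroups by order — order 1: 1; order 2: 15; order 7: 1; order 14: 1.
Total: 18.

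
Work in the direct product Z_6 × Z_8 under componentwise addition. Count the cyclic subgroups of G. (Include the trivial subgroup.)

Group the elements of G by the cyclic subgroup they generate; each cyclic subgroup of order d accounts for φ(d) elements.
Cyclic subgroups by order — order 1: 1; order 2: 3; order 3: 1; order 4: 2; order 6: 3; order 8: 2; order 12: 2; order 24: 2.
Total: 16.

16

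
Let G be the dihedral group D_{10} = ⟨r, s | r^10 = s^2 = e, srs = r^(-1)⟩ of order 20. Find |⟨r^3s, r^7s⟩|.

10

|⟨r^3s⟩| = 2 and |⟨r^7s⟩| = 2, so |H| is a multiple of lcm(2, 2) = 2 and divides |G| = 20.
Closing under the operation: H = {e, r^2, r^4, r^6, r^8, rs, r^3s, r^5s, r^7s, r^9s}, so |H| = 10.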